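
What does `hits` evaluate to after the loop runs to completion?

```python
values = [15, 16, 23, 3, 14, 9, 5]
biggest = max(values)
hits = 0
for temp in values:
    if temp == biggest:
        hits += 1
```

Let's trace through this code step by step.

Initialize: values = [15, 16, 23, 3, 14, 9, 5]
Initialize: biggest = 23
Initialize: hits = 0
Entering loop: for temp in values:
After iteration 1: temp = 15, hits = 0
After iteration 2: temp = 16, hits = 0
After iteration 3: temp = 23, hits = 1
After iteration 4: temp = 3, hits = 1
After iteration 5: temp = 14, hits = 1
After iteration 6: temp = 9, hits = 1
After iteration 7: temp = 5, hits = 1
Loop ends.

Final answer: 1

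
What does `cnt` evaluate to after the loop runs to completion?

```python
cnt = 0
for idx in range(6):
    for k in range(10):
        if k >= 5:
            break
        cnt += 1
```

Let's trace through this code step by step.

Initialize: cnt = 0
Entering loop: for idx in range(6):
After iteration 1: idx = 0, cnt = 5
After iteration 2: idx = 1, cnt = 10
After iteration 3: idx = 2, cnt = 15
After iteration 4: idx = 3, cnt = 20
After iteration 5: idx = 4, cnt = 25
After iteration 6: idx = 5, cnt = 30
Loop ends.

Final answer: 30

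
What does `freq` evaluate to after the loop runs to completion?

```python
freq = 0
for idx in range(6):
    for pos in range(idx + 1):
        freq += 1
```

Let's trace through this code step by step.

Initialize: freq = 0
Entering loop: for idx in range(6):
After iteration 1: idx = 0, freq = 1, pos = 0
After iteration 2: idx = 1, freq = 3, pos = 1
After iteration 3: idx = 2, freq = 6, pos = 2
After iteration 4: idx = 3, freq = 10, pos = 3
After iteration 5: idx = 4, freq = 15, pos = 4
After iteration 6: idx = 5, freq = 21, pos = 5
Loop ends.

Final answer: 21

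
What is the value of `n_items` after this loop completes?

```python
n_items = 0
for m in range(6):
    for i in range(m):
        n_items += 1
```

Let's trace through this code step by step.

Initialize: n_items = 0
Entering loop: for m in range(6):
After iteration 1: m = 0, n_items = 0
After iteration 2: m = 1, n_items = 1, i = 0
After iteration 3: m = 2, n_items = 3, i = 1
After iteration 4: m = 3, n_items = 6, i = 2
After iteration 5: m = 4, n_items = 10, i = 3
After iteration 6: m = 5, n_items = 15, i = 4
Loop ends.

Final answer: 15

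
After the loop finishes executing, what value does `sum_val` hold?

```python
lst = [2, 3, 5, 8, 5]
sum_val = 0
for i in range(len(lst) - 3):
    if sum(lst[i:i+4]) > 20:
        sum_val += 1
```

Let's trace through this code step by step.

Initialize: lst = [2, 3, 5, 8, 5]
Initialize: sum_val = 0
Entering loop: for i in range(len(lst) - 3):
After iteration 1: i = 0, sum_val = 0
After iteration 2: i = 1, sum_val = 1
Loop ends.

Final answer: 1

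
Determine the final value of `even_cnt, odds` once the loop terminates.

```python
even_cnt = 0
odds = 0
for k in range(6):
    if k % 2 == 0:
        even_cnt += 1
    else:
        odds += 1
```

Let's trace through this code step by step.

Initialize: even_cnt = 0
Initialize: odds = 0
Entering loop: for k in range(6):
After iteration 1: k = 0, even_cnt = 1, odds = 0
After iteration 2: k = 1, even_cnt = 1, odds = 1
After iteration 3: k = 2, even_cnt = 2, odds = 1
After iteration 4: k = 3, even_cnt = 2, odds = 2
After iteration 5: k = 4, even_cnt = 3, odds = 2
After iteration 6: k = 5, even_cnt = 3, odds = 3
Loop ends.

Final answer: 3, 3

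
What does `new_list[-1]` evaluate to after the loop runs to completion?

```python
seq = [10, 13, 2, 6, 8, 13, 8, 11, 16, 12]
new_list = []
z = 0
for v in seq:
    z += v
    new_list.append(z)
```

Let's trace through this code step by step.

Initialize: seq = [10, 13, 2, 6, 8, 13, 8, 11, 16, 12]
Initialize: new_list = []
Initialize: z = 0
Entering loop: for v in seq:
After iteration 1: v = 10, new_list = [10], z = 10
After iteration 2: v = 13, new_list = [10, 23], z = 23
After iteration 3: v = 2, new_list = [10, 23, 25], z = 25
After iteration 4: v = 6, new_list = [10, 23, 25, 31], z = 31
After iteration 5: v = 8, new_list = [10, 23, 25, 31, 39], z = 39
After iteration 6: v = 13, new_list = [10, 23, 25, 31, 39, 52], z = 52
After iteration 7: v = 8, new_list = [10, 23, 25, 31, 39, 52, 60], z = 60
After iteration 8: v = 11, new_list = [10, 23, 25, 31, 39, 52, 60, 71], z = 71
After iteration 9: v = 16, new_list = [10, 23, 25, 31, 39, 52, 60, 71, 87], z = 87
After iteration 10: v = 12, new_list = [10, 23, 25, 31, 39, 52, 60, 71, 87, 99], z = 99
Loop ends.
new_list[-1] = 99

Final answer: 99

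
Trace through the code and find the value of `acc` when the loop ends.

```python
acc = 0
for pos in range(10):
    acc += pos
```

Let's trace through this code step by step.

Initialize: acc = 0
Entering loop: for pos in range(10):
After iteration 1: pos = 0, acc = 0
After iteration 2: pos = 1, acc = 1
After iteration 3: pos = 2, acc = 3
After iteration 4: pos = 3, acc = 6
After iteration 5: pos = 4, acc = 10
After iteration 6: pos = 5, acc = 15
After iteration 7: pos = 6, acc = 21
After iteration 8: pos = 7, acc = 28
After iteration 9: pos = 8, acc = 36
After iteration 10: pos = 9, acc = 45
Loop ends.

Final answer: 45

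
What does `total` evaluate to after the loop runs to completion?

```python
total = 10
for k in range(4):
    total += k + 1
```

Let's trace through this code step by step.

Initialize: total = 10
Entering loop: for k in range(4):
After iteration 1: k = 0, total = 11
After iteration 2: k = 1, total = 13
After iteration 3: k = 2, total = 16
After iteration 4: k = 3, total = 20
Loop ends.

Final answer: 20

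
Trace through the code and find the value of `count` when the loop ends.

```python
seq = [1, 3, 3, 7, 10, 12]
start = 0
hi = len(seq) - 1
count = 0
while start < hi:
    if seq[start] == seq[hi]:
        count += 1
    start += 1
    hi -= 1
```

Let's trace through this code step by step.

Initialize: seq = [1, 3, 3, 7, 10, 12]
Initialize: start = 0
Initialize: hi = 5
Initialize: count = 0
Entering loop: while start < hi:
After iteration 1: start = 1, hi = 4, count = 0
After iteration 2: start = 2, hi = 3, count = 0
After iteration 3: start = 3, hi = 2, count = 0
Loop ends.

Final answer: 0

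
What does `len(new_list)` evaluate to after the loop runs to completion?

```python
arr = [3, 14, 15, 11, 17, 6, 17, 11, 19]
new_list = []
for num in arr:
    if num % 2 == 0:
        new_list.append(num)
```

Let's trace through this code step by step.

Initialize: arr = [3, 14, 15, 11, 17, 6, 17, 11, 19]
Initialize: new_list = []
Entering loop: for num in arr:
After iteration 1: num = 3, new_list = []
After iteration 2: num = 14, new_list = [14]
After iteration 3: num = 15, new_list = [14]
After iteration 4: num = 11, new_list = [14]
After iteration 5: num = 17, new_list = [14]
After iteration 6: num = 6, new_list = [14, 6]
After iteration 7: num = 17, new_list = [14, 6]
After iteration 8: num = 11, new_list = [14, 6]
After iteration 9: num = 19, new_list = [14, 6]
Loop ends.
len(new_list) = 2

Final answer: 2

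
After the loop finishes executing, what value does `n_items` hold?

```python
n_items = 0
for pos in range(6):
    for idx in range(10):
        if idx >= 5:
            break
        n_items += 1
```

Let's trace through this code step by step.

Initialize: n_items = 0
Entering loop: for pos in range(6):
After iteration 1: pos = 0, n_items = 5
After iteration 2: pos = 1, n_items = 10
After iteration 3: pos = 2, n_items = 15
After iteration 4: pos = 3, n_items = 20
After iteration 5: pos = 4, n_items = 25
After iteration 6: pos = 5, n_items = 30
Loop ends.

Final answer: 30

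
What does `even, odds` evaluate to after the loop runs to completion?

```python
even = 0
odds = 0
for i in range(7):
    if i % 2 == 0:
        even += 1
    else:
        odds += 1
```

Let's trace through this code step by step.

Initialize: even = 0
Initialize: odds = 0
Entering loop: for i in range(7):
After iteration 1: i = 0, even = 1, odds = 0
After iteration 2: i = 1, even = 1, odds = 1
After iteration 3: i = 2, even = 2, odds = 1
After iteration 4: i = 3, even = 2, odds = 2
After iteration 5: i = 4, even = 3, odds = 2
After iteration 6: i = 5, even = 3, odds = 3
After iteration 7: i = 6, even = 4, odds = 3
Loop ends.

Final answer: 4, 3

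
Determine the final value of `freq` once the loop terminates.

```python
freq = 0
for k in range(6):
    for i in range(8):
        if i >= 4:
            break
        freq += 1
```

Let's trace through this code step by step.

Initialize: freq = 0
Entering loop: for k in range(6):
After iteration 1: k = 0, freq = 4
After iteration 2: k = 1, freq = 8
After iteration 3: k = 2, freq = 12
After iteration 4: k = 3, freq = 16
After iteration 5: k = 4, freq = 20
After iteration 6: k = 5, freq = 24
Loop ends.

Final answer: 24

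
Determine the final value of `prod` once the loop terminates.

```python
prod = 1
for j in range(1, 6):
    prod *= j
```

Let's trace through this code step by step.

Initialize: prod = 1
Entering loop: for j in range(1, 6):
After iteration 1: j = 1, prod = 1
After iteration 2: j = 2, prod = 2
After iteration 3: j = 3, prod = 6
After iteration 4: j = 4, prod = 24
After iteration 5: j = 5, prod = 120
Loop ends.

Final answer: 120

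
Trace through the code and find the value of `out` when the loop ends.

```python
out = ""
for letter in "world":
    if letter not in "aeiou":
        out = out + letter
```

Let's trace through this code step by step.

Initialize: out = ''
Entering loop: for letter in "world":
After iteration 1: letter = 'w', out = 'w'
After iteration 2: letter = 'o', out = 'w'
After iteration 3: letter = 'r', out = 'wr'
After iteration 4: letter = 'l', out = 'wrl'
After iteration 5: letter = 'd', out = 'wrld'
Loop ends.

Final answer: 'wrld'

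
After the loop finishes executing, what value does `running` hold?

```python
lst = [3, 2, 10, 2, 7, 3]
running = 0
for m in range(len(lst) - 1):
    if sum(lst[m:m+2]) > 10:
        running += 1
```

Let's trace through this code step by step.

Initialize: lst = [3, 2, 10, 2, 7, 3]
Initialize: running = 0
Entering loop: for m in range(len(lst) - 1):
After iteration 1: m = 0, running = 0
After iteration 2: m = 1, running = 1
After iteration 3: m = 2, running = 2
After iteration 4: m = 3, running = 2
After iteration 5: m = 4, running = 2
Loop ends.

Final answer: 2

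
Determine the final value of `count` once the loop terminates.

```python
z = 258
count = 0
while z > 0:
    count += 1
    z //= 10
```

Let's trace through this code step by step.

Initialize: z = 258
Initialize: count = 0
Entering loop: while z > 0:
After iteration 1: z = 25, count = 1
After iteration 2: z = 2, count = 2
After iteration 3: z = 0, count = 3
Loop ends.

Final answer: 3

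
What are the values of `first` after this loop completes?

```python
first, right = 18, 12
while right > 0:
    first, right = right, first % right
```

Let's trace through this code step by step.

Initialize: first = 18
Initialize: right = 12
Entering loop: while right > 0:
After iteration 1: first = 12, right = 6
After iteration 2: first = 6, right = 0
Loop ends.

Final answer: 6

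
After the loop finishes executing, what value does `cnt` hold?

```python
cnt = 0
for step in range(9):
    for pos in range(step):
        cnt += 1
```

Let's trace through this code step by step.

Initialize: cnt = 0
Entering loop: for step in range(9):
After iteration 1: step = 0, cnt = 0
After iteration 2: step = 1, cnt = 1, pos = 0
After iteration 3: step = 2, cnt = 3, pos = 1
After iteration 4: step = 3, cnt = 6, pos = 2
After iteration 5: step = 4, cnt = 10, pos = 3
After iteration 6: step = 5, cnt = 15, pos = 4
After iteration 7: step = 6, cnt = 21, pos = 5
After iteration 8: step = 7, cnt = 28, pos = 6
After iteration 9: step = 8, cnt = 36, pos = 7
Loop ends.

Final answer: 36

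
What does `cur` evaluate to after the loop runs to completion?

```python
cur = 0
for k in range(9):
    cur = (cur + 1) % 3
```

Let's trace through this code step by step.

Initialize: cur = 0
Entering loop: for k in range(9):
After iteration 1: k = 0, cur = 1
After iteration 2: k = 1, cur = 2
After iteration 3: k = 2, cur = 0
After iteration 4: k = 3, cur = 1
After iteration 5: k = 4, cur = 2
After iteration 6: k = 5, cur = 0
After iteration 7: k = 6, cur = 1
After iteration 8: k = 7, cur = 2
After iteration 9: k = 8, cur = 0
Loop ends.

Final answer: 0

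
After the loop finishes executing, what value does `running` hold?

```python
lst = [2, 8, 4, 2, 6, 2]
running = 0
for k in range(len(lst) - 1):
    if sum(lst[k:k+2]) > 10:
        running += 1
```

Let's trace through this code step by step.

Initialize: lst = [2, 8, 4, 2, 6, 2]
Initialize: running = 0
Entering loop: for k in range(len(lst) - 1):
After iteration 1: k = 0, running = 0
After iteration 2: k = 1, running = 1
After iteration 3: k = 2, running = 1
After iteration 4: k = 3, running = 1
After iteration 5: k = 4, running = 1
Loop ends.

Final answer: 1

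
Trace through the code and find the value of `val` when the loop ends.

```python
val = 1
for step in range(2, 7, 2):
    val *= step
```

Let's trace through this code step by step.

Initialize: val = 1
Entering loop: for step in range(2, 7, 2):
After iteration 1: step = 2, val = 2
After iteration 2: step = 4, val = 8
After iteration 3: step = 6, val = 48
Loop ends.

Final answer: 48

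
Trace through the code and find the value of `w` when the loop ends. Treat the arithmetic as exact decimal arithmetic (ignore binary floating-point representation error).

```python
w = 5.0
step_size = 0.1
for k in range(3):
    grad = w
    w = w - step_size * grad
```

Let's trace through this code step by step.

Initialize: w = 5.0
Initialize: step_size = 0.1
Entering loop: for k in range(3):
After iteration 1: k = 0, w = 4.5, grad = 5.0
After iteration 2: k = 1, w = 4.05, grad = 4.5
After iteration 3: k = 2, w = 3.645, grad = 4.05
Loop ends.

Final answer: 3.645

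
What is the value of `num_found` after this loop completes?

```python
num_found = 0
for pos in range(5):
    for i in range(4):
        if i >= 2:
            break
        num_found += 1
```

Let's trace through this code step by step.

Initialize: num_found = 0
Entering loop: for pos in range(5):
After iteration 1: pos = 0, num_found = 2
After iteration 2: pos = 1, num_found = 4
After iteration 3: pos = 2, num_found = 6
After iteration 4: pos = 3, num_found = 8
After iteration 5: pos = 4, num_found = 10
Loop ends.

Final answer: 10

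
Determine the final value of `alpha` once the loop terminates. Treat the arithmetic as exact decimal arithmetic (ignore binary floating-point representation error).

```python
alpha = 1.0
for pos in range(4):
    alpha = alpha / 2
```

Let's trace through this code step by step.

Initialize: alpha = 1.0
Entering loop: for pos in range(4):
After iteration 1: pos = 0, alpha = 0.5
After iteration 2: pos = 1, alpha = 0.25
After iteration 3: pos = 2, alpha = 0.125
After iteration 4: pos = 3, alpha = 0.0625
Loop ends.

Final answer: 0.0625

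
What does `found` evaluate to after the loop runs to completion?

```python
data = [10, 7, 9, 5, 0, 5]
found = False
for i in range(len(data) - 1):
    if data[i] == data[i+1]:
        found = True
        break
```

Let's trace through this code step by step.

Initialize: data = [10, 7, 9, 5, 0, 5]
Initialize: found = False
Entering loop: for i in range(len(data) - 1):
After iteration 1: i = 0, found = False
After iteration 2: i = 1, found = False
After iteration 3: i = 2, found = False
After iteration 4: i = 3, found = False
After iteration 5: i = 4, found = False
Loop ends.

Final answer: False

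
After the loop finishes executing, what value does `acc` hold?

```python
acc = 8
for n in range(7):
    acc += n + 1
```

Let's trace through this code step by step.

Initialize: acc = 8
Entering loop: for n in range(7):
After iteration 1: n = 0, acc = 9
After iteration 2: n = 1, acc = 11
After iteration 3: n = 2, acc = 14
After iteration 4: n = 3, acc = 18
After iteration 5: n = 4, acc = 23
After iteration 6: n = 5, acc = 29
After iteration 7: n = 6, acc = 36
Loop ends.

Final answer: 36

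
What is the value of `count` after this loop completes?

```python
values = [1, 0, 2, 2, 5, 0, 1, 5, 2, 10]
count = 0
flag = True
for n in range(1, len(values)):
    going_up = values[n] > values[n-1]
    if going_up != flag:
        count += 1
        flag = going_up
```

Let's trace through this code step by step.

Initialize: values = [1, 0, 2, 2, 5, 0, 1, 5, 2, 10]
Initialize: count = 0
Initialize: flag = True
Entering loop: for n in range(1, len(values)):
After iteration 1: n = 1, count = 1, flag = False, going_up = False
After iteration 2: n = 2, count = 2, flag = True, going_up = True
After iteration 3: n = 3, count = 3, flag = False, going_up = False
After iteration 4: n = 4, count = 4, flag = True, going_up = True
After iteration 5: n = 5, count = 5, flag = False, going_up = False
After iteration 6: n = 6, count = 6, flag = True, going_up = True
After iteration 7: n = 7, count = 6, flag = True, going_up = True
After iteration 8: n = 8, count = 7, flag = False, going_up = False
After iteration 9: n = 9, count = 8, flag = True, going_up = True
Loop ends.

Final answer: 8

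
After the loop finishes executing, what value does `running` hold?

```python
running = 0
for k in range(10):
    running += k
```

Let's trace through this code step by step.

Initialize: running = 0
Entering loop: for k in range(10):
After iteration 1: k = 0, running = 0
After iteration 2: k = 1, running = 1
After iteration 3: k = 2, running = 3
After iteration 4: k = 3, running = 6
After iteration 5: k = 4, running = 10
After iteration 6: k = 5, running = 15
After iteration 7: k = 6, running = 21
After iteration 8: k = 7, running = 28
After iteration 9: k = 8, running = 36
After iteration 10: k = 9, running = 45
Loop ends.

Final answer: 45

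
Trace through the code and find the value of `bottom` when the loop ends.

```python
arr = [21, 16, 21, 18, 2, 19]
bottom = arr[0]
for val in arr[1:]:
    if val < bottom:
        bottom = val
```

Let's trace through this code step by step.

Initialize: arr = [21, 16, 21, 18, 2, 19]
Initialize: bottom = 21
Entering loop: for val in arr[1:]:
After iteration 1: val = 16, bottom = 16
After iteration 2: val = 21, bottom = 16
After iteration 3: val = 18, bottom = 16
After iteration 4: val = 2, bottom = 2
After iteration 5: val = 19, bottom = 2
Loop ends.

Final answer: 2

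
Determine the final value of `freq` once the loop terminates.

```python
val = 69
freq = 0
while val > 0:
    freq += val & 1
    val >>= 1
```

Let's trace through this code step by step.

Initialize: val = 69
Initialize: freq = 0
Entering loop: while val > 0:
After iteration 1: val = 34, freq = 1
After iteration 2: val = 17, freq = 1
After iteration 3: val = 8, freq = 2
After iteration 4: val = 4, freq = 2
After iteration 5: val = 2, freq = 2
After iteration 6: val = 1, freq = 2
After iteration 7: val = 0, freq = 3
Loop ends.

Final answer: 3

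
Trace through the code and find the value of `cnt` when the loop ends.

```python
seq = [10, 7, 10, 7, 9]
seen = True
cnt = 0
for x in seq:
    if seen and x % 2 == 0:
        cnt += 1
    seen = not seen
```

Let's trace through this code step by step.

Initialize: seq = [10, 7, 10, 7, 9]
Initialize: seen = True
Initialize: cnt = 0
Entering loop: for x in seq:
After iteration 1: x = 10, seen = False, cnt = 1
After iteration 2: x = 7, seen = True, cnt = 1
After iteration 3: x = 10, seen = False, cnt = 2
After iteration 4: x = 7, seen = True, cnt = 2
After iteration 5: x = 9, seen = False, cnt = 2
Loop ends.

Final answer: 2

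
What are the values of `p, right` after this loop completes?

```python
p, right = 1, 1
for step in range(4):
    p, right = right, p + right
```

Let's trace through this code step by step.

Initialize: p = 1
Initialize: right = 1
Entering loop: for step in range(4):
After iteration 1: step = 0, p = 1, right = 2
After iteration 2: step = 1, p = 2, right = 3
After iteration 3: step = 2, p = 3, right = 5
After iteration 4: step = 3, p = 5, right = 8
Loop ends.

Final answer: 5, 8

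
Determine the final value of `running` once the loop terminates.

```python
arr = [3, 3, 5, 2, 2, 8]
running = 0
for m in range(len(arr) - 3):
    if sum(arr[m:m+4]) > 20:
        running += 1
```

Let's trace through this code step by step.

Initialize: arr = [3, 3, 5, 2, 2, 8]
Initialize: running = 0
Entering loop: for m in range(len(arr) - 3):
After iteration 1: m = 0, running = 0
After iteration 2: m = 1, running = 0
After iteration 3: m = 2, running = 0
Loop ends.

Final answer: 0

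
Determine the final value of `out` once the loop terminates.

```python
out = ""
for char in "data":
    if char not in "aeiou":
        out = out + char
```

Let's trace through this code step by step.

Initialize: out = ''
Entering loop: for char in "data":
After iteration 1: char = 'd', out = 'd'
After iteration 2: char = 'a', out = 'd'
After iteration 3: char = 't', out = 'dt'
After iteration 4: char = 'a', out = 'dt'
Loop ends.

Final answer: 'dt'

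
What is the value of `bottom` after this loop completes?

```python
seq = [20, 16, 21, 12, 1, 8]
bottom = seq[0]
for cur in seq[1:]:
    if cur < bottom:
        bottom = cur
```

Let's trace through this code step by step.

Initialize: seq = [20, 16, 21, 12, 1, 8]
Initialize: bottom = 20
Entering loop: for cur in seq[1:]:
After iteration 1: cur = 16, bottom = 16
After iteration 2: cur = 21, bottom = 16
After iteration 3: cur = 12, bottom = 12
After iteration 4: cur = 1, bottom = 1
After iteration 5: cur = 8, bottom = 1
Loop ends.

Final answer: 1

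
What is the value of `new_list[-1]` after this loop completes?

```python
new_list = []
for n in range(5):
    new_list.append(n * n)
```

Let's trace through this code step by step.

Initialize: new_list = []
Entering loop: for n in range(5):
After iteration 1: n = 0, new_list = [0]
After iteration 2: n = 1, new_list = [0, 1]
After iteration 3: n = 2, new_list = [0, 1, 4]
After iteration 4: n = 3, new_list = [0, 1, 4, 9]
After iteration 5: n = 4, new_list = [0, 1, 4, 9, 16]
Loop ends.
new_list[-1] = 16

Final answer: 16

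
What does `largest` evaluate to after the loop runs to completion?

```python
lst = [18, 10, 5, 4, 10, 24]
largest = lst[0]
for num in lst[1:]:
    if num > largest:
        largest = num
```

Let's trace through this code step by step.

Initialize: lst = [18, 10, 5, 4, 10, 24]
Initialize: largest = 18
Entering loop: for num in lst[1:]:
After iteration 1: num = 10, largest = 18
After iteration 2: num = 5, largest = 18
After iteration 3: num = 4, largest = 18
After iteration 4: num = 10, largest = 18
After iteration 5: num = 24, largest = 24
Loop ends.

Final answer: 24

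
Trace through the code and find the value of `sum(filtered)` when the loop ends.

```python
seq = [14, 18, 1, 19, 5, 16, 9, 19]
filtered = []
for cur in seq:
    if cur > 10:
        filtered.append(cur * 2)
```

Let's trace through this code step by step.

Initialize: seq = [14, 18, 1, 19, 5, 16, 9, 19]
Initialize: filtered = []
Entering loop: for cur in seq:
After iteration 1: cur = 14, filtered = [28]
After iteration 2: cur = 18, filtered = [28, 36]
After iteration 3: cur = 1, filtered = [28, 36]
After iteration 4: cur = 19, filtered = [28, 36, 38]
After iteration 5: cur = 5, filtered = [28, 36, 38]
After iteration 6: cur = 16, filtered = [28, 36, 38, 32]
After iteration 7: cur = 9, filtered = [28, 36, 38, 32]
After iteration 8: cur = 19, filtered = [28, 36, 38, 32, 38]
Loop ends.
sum(filtered) = 172

Final answer: 172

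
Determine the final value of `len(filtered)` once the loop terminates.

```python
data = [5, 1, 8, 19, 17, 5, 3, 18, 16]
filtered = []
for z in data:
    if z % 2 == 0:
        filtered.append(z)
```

Let's trace through this code step by step.

Initialize: data = [5, 1, 8, 19, 17, 5, 3, 18, 16]
Initialize: filtered = []
Entering loop: for z in data:
After iteration 1: z = 5, filtered = []
After iteration 2: z = 1, filtered = []
After iteration 3: z = 8, filtered = [8]
After iteration 4: z = 19, filtered = [8]
After iteration 5: z = 17, filtered = [8]
After iteration 6: z = 5, filtered = [8]
After iteration 7: z = 3, filtered = [8]
After iteration 8: z = 18, filtered = [8, 18]
After iteration 9: z = 16, filtered = [8, 18, 16]
Loop ends.
len(filtered) = 3

Final answer: 3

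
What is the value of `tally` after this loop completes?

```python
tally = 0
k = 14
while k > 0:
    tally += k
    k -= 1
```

Let's trace through this code step by step.

Initialize: tally = 0
Initialize: k = 14
Entering loop: while k > 0:
After iteration 1: tally = 14, k = 13
After iteration 2: tally = 27, k = 12
After iteration 3: tally = 39, k = 11
After iteration 4: tally = 50, k = 10
After iteration 5: tally = 60, k = 9
After iteration 6: tally = 69, k = 8
After iteration 7: tally = 77, k = 7
After iteration 8: tally = 84, k = 6
After iteration 9: tally = 90, k = 5
After iteration 10: tally = 95, k = 4
After iteration 11: tally = 99, k = 3
After iteration 12: tally = 102, k = 2
After iteration 13: tally = 104, k = 1
After iteration 14: tally = 105, k = 0
Loop ends.

Final answer: 105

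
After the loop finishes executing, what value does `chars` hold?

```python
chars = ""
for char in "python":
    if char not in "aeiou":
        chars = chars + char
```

Let's trace through this code step by step.

Initialize: chars = ''
Entering loop: for char in "python":
After iteration 1: char = 'p', chars = 'p'
After iteration 2: char = 'y', chars = 'py'
After iteration 3: char = 't', chars = 'pyt'
After iteration 4: char = 'h', chars = 'pyth'
After iteration 5: char = 'o', chars = 'pyth'
After iteration 6: char = 'n', chars = 'pythn'
Loop ends.

Final answer: 'pythn'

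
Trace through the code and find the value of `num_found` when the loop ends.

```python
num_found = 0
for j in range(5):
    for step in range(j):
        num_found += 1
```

Let's trace through this code step by step.

Initialize: num_found = 0
Entering loop: for j in range(5):
After iteration 1: j = 0, num_found = 0
After iteration 2: j = 1, num_found = 1, step = 0
After iteration 3: j = 2, num_found = 3, step = 1
After iteration 4: j = 3, num_found = 6, step = 2
After iteration 5: j = 4, num_found = 10, step = 3
Loop ends.

Final answer: 10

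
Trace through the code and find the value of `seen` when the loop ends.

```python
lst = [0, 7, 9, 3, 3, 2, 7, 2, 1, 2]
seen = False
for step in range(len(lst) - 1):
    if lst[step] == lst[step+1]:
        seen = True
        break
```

Let's trace through this code step by step.

Initialize: lst = [0, 7, 9, 3, 3, 2, 7, 2, 1, 2]
Initialize: seen = False
Entering loop: for step in range(len(lst) - 1):
After iteration 1: step = 0, seen = False
After iteration 2: step = 1, seen = False
After iteration 3: step = 2, seen = False
After iteration 4: step = 3, seen = True
Loop ends.

Final answer: True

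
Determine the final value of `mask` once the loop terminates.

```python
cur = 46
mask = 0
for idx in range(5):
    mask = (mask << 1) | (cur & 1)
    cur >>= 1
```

Let's trace through this code step by step.

Initialize: cur = 46
Initialize: mask = 0
Entering loop: for idx in range(5):
After iteration 1: idx = 0, cur = 23, mask = 0
After iteration 2: idx = 1, cur = 11, mask = 1
After iteration 3: idx = 2, cur = 5, mask = 3
After iteration 4: idx = 3, cur = 2, mask = 7
After iteration 5: idx = 4, cur = 1, mask = 14
Loop ends.

Final answer: 14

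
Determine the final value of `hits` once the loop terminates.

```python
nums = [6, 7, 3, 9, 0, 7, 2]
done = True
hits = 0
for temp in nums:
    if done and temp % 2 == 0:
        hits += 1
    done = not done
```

Let's trace through this code step by step.

Initialize: nums = [6, 7, 3, 9, 0, 7, 2]
Initialize: done = True
Initialize: hits = 0
Entering loop: for temp in nums:
After iteration 1: temp = 6, done = False, hits = 1
After iteration 2: temp = 7, done = True, hits = 1
After iteration 3: temp = 3, done = False, hits = 1
After iteration 4: temp = 9, done = True, hits = 1
After iteration 5: temp = 0, done = False, hits = 2
After iteration 6: temp = 7, done = True, hits = 2
After iteration 7: temp = 2, done = False, hits = 3
Loop ends.

Final answer: 3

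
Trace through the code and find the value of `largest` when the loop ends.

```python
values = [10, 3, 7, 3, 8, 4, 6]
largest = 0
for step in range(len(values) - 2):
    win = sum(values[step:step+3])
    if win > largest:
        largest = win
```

Let's trace through this code step by step.

Initialize: values = [10, 3, 7, 3, 8, 4, 6]
Initialize: largest = 0
Entering loop: for step in range(len(values) - 2):
After iteration 1: step = 0, largest = 20, win = 20
After iteration 2: step = 1, largest = 20, win = 13
After iteration 3: step = 2, largest = 20, win = 18
After iteration 4: step = 3, largest = 20, win = 15
After iteration 5: step = 4, largest = 20, win = 18
Loop ends.

Final answer: 20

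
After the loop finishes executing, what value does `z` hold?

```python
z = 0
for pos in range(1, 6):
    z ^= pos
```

Let's trace through this code step by step.

Initialize: z = 0
Entering loop: for pos in range(1, 6):
After iteration 1: pos = 1, z = 1
After iteration 2: pos = 2, z = 3
After iteration 3: pos = 3, z = 0
After iteration 4: pos = 4, z = 4
After iteration 5: pos = 5, z = 1
Loop ends.

Final answer: 1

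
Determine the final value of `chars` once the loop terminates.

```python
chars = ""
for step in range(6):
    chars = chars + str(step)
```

Let's trace through this code step by step.

Initialize: chars = ''
Entering loop: for step in range(6):
After iteration 1: step = 0, chars = '0'
After iteration 2: step = 1, chars = '01'
After iteration 3: step = 2, chars = '012'
After iteration 4: step = 3, chars = '0123'
After iteration 5: step = 4, chars = '01234'
After iteration 6: step = 5, chars = '012345'
Loop ends.

Final answer: '012345'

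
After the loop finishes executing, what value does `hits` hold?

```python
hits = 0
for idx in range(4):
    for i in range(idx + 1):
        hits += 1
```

Let's trace through this code step by step.

Initialize: hits = 0
Entering loop: for idx in range(4):
After iteration 1: idx = 0, hits = 1, i = 0
After iteration 2: idx = 1, hits = 3, i = 1
After iteration 3: idx = 2, hits = 6, i = 2
After iteration 4: idx = 3, hits = 10, i = 3
Loop ends.

Final answer: 10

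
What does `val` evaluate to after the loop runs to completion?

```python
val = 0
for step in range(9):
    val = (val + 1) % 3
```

Let's trace through this code step by step.

Initialize: val = 0
Entering loop: for step in range(9):
After iteration 1: step = 0, val = 1
After iteration 2: step = 1, val = 2
After iteration 3: step = 2, val = 0
After iteration 4: step = 3, val = 1
After iteration 5: step = 4, val = 2
After iteration 6: step = 5, val = 0
After iteration 7: step = 6, val = 1
After iteration 8: step = 7, val = 2
After iteration 9: step = 8, val = 0
Loop ends.

Final answer: 0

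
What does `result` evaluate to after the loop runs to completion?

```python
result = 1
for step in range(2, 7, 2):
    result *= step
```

Let's trace through this code step by step.

Initialize: result = 1
Entering loop: for step in range(2, 7, 2):
After iteration 1: step = 2, result = 2
After iteration 2: step = 4, result = 8
After iteration 3: step = 6, result = 48
Loop ends.

Final answer: 48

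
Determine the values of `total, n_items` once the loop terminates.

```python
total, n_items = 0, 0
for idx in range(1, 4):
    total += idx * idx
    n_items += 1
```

Let's trace through this code step by step.

Initialize: total = 0
Initialize: n_items = 0
Entering loop: for idx in range(1, 4):
After iteration 1: idx = 1, total = 1, n_items = 1
After iteration 2: idx = 2, total = 5, n_items = 2
After iteration 3: idx = 3, total = 14, n_items = 3
Loop ends.

Final answer: 14, 3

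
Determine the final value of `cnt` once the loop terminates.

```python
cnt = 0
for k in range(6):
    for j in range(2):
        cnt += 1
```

Let's trace through this code step by step.

Initialize: cnt = 0
Entering loop: for k in range(6):
After iteration 1: k = 0, cnt = 2
After iteration 2: k = 1, cnt = 4
After iteration 3: k = 2, cnt = 6
After iteration 4: k = 3, cnt = 8
After iteration 5: k = 4, cnt = 10
After iteration 6: k = 5, cnt = 12
Loop ends.

Final answer: 12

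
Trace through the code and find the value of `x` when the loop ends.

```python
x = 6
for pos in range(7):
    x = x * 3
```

Let's trace through this code step by step.

Initialize: x = 6
Entering loop: for pos in range(7):
After iteration 1: pos = 0, x = 18
After iteration 2: pos = 1, x = 54
After iteration 3: pos = 2, x = 162
After iteration 4: pos = 3, x = 486
After iteration 5: pos = 4, x = 1458
After iteration 6: pos = 5, x = 4374
After iteration 7: pos = 6, x = 13122
Loop ends.

Final answer: 13122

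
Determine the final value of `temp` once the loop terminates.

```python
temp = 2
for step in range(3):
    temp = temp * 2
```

Let's trace through this code step by step.

Initialize: temp = 2
Entering loop: for step in range(3):
After iteration 1: step = 0, temp = 4
After iteration 2: step = 1, temp = 8
After iteration 3: step = 2, temp = 16
Loop ends.

Final answer: 16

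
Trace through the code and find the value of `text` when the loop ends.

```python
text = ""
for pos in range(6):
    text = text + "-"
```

Let's trace through this code step by step.

Initialize: text = ''
Entering loop: for pos in range(6):
After iteration 1: pos = 0, text = '-'
After iteration 2: pos = 1, text = '--'
After iteration 3: pos = 2, text = '---'
After iteration 4: pos = 3, text = '----'
After iteration 5: pos = 4, text = '-----'
After iteration 6: pos = 5, text = '------'
Loop ends.

Final answer: '------'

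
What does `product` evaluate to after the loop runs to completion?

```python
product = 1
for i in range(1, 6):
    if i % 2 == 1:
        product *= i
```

Let's trace through this code step by step.

Initialize: product = 1
Entering loop: for i in range(1, 6):
After iteration 1: i = 1, product = 1
After iteration 2: i = 2, product = 1
After iteration 3: i = 3, product = 3
After iteration 4: i = 4, product = 3
After iteration 5: i = 5, product = 15
Loop ends.

Final answer: 15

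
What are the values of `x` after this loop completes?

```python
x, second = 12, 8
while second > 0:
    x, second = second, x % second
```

Let's trace through this code step by step.

Initialize: x = 12
Initialize: second = 8
Entering loop: while second > 0:
After iteration 1: x = 8, second = 4
After iteration 2: x = 4, second = 0
Loop ends.

Final answer: 4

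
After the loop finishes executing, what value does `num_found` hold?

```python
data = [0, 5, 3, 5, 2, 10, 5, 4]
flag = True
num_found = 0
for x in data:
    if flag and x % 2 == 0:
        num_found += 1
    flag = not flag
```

Let's trace through this code step by step.

Initialize: data = [0, 5, 3, 5, 2, 10, 5, 4]
Initialize: flag = True
Initialize: num_found = 0
Entering loop: for x in data:
After iteration 1: x = 0, flag = False, num_found = 1
After iteration 2: x = 5, flag = True, num_found = 1
After iteration 3: x = 3, flag = False, num_found = 1
After iteration 4: x = 5, flag = True, num_found = 1
After iteration 5: x = 2, flag = False, num_found = 2
After iteration 6: x = 10, flag = True, num_found = 2
After iteration 7: x = 5, flag = False, num_found = 2
After iteration 8: x = 4, flag = True, num_found = 2
Loop ends.

Final answer: 2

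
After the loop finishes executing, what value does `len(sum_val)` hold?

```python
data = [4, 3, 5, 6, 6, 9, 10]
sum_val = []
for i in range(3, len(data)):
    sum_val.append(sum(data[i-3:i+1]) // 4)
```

Let's trace through this code step by step.

Initialize: data = [4, 3, 5, 6, 6, 9, 10]
Initialize: sum_val = []
Entering loop: for i in range(3, len(data)):
After iteration 1: i = 3, sum_val = [4]
After iteration 2: i = 4, sum_val = [4, 5]
After iteration 3: i = 5, sum_val = [4, 5, 6]
After iteration 4: i = 6, sum_val = [4, 5, 6, 7]
Loop ends.
len(sum_val) = 4

Final answer: 4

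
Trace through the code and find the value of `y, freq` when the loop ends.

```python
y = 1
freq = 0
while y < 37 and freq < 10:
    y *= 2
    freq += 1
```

Let's trace through this code step by step.

Initialize: y = 1
Initialize: freq = 0
Entering loop: while y < 37 and freq < 10:
After iteration 1: y = 2, freq = 1
After iteration 2: y = 4, freq = 2
After iteration 3: y = 8, freq = 3
After iteration 4: y = 16, freq = 4
After iteration 5: y = 32, freq = 5
After iteration 6: y = 64, freq = 6
Loop ends.

Final answer: 64, 6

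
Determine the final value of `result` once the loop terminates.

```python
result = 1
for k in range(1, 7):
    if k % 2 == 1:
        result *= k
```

Let's trace through this code step by step.

Initialize: result = 1
Entering loop: for k in range(1, 7):
After iteration 1: k = 1, result = 1
After iteration 2: k = 2, result = 1
After iteration 3: k = 3, result = 3
After iteration 4: k = 4, result = 3
After iteration 5: k = 5, result = 15
After iteration 6: k = 6, result = 15
Loop ends.

Final answer: 15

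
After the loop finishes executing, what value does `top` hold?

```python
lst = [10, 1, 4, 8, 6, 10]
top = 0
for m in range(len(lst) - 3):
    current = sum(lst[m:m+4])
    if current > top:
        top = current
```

Let's trace through this code step by step.

Initialize: lst = [10, 1, 4, 8, 6, 10]
Initialize: top = 0
Entering loop: for m in range(len(lst) - 3):
After iteration 1: m = 0, top = 23, current = 23
After iteration 2: m = 1, top = 23, current = 19
After iteration 3: m = 2, top = 28, current = 28
Loop ends.

Final answer: 28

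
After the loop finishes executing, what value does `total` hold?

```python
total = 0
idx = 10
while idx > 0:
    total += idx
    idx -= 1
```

Let's trace through this code step by step.

Initialize: total = 0
Initialize: idx = 10
Entering loop: while idx > 0:
After iteration 1: total = 10, idx = 9
After iteration 2: total = 19, idx = 8
After iteration 3: total = 27, idx = 7
After iteration 4: total = 34, idx = 6
After iteration 5: total = 40, idx = 5
After iteration 6: total = 45, idx = 4
After iteration 7: total = 49, idx = 3
After iteration 8: total = 52, idx = 2
After iteration 9: total = 54, idx = 1
After iteration 10: total = 55, idx = 0
Loop ends.

Final answer: 55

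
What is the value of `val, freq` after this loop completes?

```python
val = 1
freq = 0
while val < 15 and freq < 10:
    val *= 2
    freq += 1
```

Let's trace through this code step by step.

Initialize: val = 1
Initialize: freq = 0
Entering loop: while val < 15 and freq < 10:
After iteration 1: val = 2, freq = 1
After iteration 2: val = 4, freq = 2
After iteration 3: val = 8, freq = 3
After iteration 4: val = 16, freq = 4
Loop ends.

Final answer: 16, 4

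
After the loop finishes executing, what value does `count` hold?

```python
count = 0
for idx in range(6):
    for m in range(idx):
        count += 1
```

Let's trace through this code step by step.

Initialize: count = 0
Entering loop: for idx in range(6):
After iteration 1: idx = 0, count = 0
After iteration 2: idx = 1, count = 1, m = 0
After iteration 3: idx = 2, count = 3, m = 1
After iteration 4: idx = 3, count = 6, m = 2
After iteration 5: idx = 4, count = 10, m = 3
After iteration 6: idx = 5, count = 15, m = 4
Loop ends.

Final answer: 15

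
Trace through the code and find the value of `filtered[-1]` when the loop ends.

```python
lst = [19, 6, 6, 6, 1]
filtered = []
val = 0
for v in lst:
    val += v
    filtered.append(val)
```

Let's trace through this code step by step.

Initialize: lst = [19, 6, 6, 6, 1]
Initialize: filtered = []
Initialize: val = 0
Entering loop: for v in lst:
After iteration 1: v = 19, filtered = [19], val = 19
After iteration 2: v = 6, filtered = [19, 25], val = 25
After iteration 3: v = 6, filtered = [19, 25, 31], val = 31
After iteration 4: v = 6, filtered = [19, 25, 31, 37], val = 37
After iteration 5: v = 1, filtered = [19, 25, 31, 37, 38], val = 38
Loop ends.
filtered[-1] = 38

Final answer: 38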